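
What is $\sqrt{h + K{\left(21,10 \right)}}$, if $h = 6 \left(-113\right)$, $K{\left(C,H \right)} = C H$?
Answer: $6 i \sqrt{13} \approx 21.633 i$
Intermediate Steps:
$h = -678$
$\sqrt{h + K{\left(21,10 \right)}} = \sqrt{-678 + 21 \cdot 10} = \sqrt{-678 + 210} = \sqrt{-468} = 6 i \sqrt{13}$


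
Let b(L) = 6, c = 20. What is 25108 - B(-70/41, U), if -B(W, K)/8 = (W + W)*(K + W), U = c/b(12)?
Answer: 126395644/5043 ≈ 25064.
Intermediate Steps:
U = 10/3 (U = 20/6 = 20*(⅙) = 10/3 ≈ 3.3333)
B(W, K) = -16*W*(K + W) (B(W, K) = -8*(W + W)*(K + W) = -8*2*W*(K + W) = -16*W*(K + W))
25108 - B(-70/41, U) = 25108 - (-16)*(-70/41)*(10/3 - 70/41) = 25108 - (-16)*(-70*1/41)*(10/3 - 70*1/41) = 25108 - (-16)*(-70)*(10/3 - 70/41)/41 = 25108 - (-16)*(-70)*200/(41*123) = 25108 - 1*224000/5043 = 25108 - 224000/5043 = 126395644/5043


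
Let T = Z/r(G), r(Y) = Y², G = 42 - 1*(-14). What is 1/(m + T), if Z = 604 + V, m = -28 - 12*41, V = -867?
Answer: -3136/1630983 ≈ -0.0019228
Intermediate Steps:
m = -520 (m = -28 - 492 = -520)
G = 56 (G = 42 + 14 = 56)
Z = -263 (Z = 604 - 867 = -263)
T = -263/3136 (T = -263/(56²) = -263/3136 ≈ -0.083865)
1/(m + T) = 1/(-520 - 263/3136) = 1/(-1630983/3136) = -3136/1630983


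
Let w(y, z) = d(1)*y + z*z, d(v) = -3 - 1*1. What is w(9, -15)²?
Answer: 35721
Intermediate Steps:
d(v) = -4 (d(v) = -3 - 1 = -4)
w(y, z) = z² - 4*y (w(y, z) = -4*y + z*z = -4*y + z² = z² - 4*y)
w(9, -15)² = ((-15)² - 4*9)² = (225 - 36)² = 189² = 35721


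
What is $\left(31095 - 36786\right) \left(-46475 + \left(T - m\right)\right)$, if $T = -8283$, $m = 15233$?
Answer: $398318781$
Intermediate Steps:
$\left(31095 - 36786\right) \left(-46475 + \left(T - m\right)\right) = \left(31095 - 36786\right) \left(-46475 - 23516\right) = - 5691 \left(-46475 - 23516\right) = \left(-5691\right) \left(-69991\right) = 398318781$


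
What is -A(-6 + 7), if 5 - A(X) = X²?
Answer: -4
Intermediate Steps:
A(X) = 5 - X²
-A(-6 + 7) = -(5 - (-6 + 7)²) = -(5 - 1*1²) = -(5 - 1*1) = -(5 - 1) = -1*4 = -4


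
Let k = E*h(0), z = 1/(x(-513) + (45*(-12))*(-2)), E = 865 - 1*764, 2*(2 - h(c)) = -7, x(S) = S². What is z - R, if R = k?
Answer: -293580637/528498 ≈ -555.50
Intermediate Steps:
h(c) = 11/2 (h(c) = 2 - ½*(-7) = 2 + 7/2 = 11/2)
E = 101 (E = 865 - 764 = 101)
z = 1/264249 (z = 1/((-513)² + (45*(-12))*(-2)) = 1/(263169 - 540*(-2)) = 1/(263169 + 1080) = 1/264249 ≈ 3.7843e-6)
k = 1111/2 (k = 101*(11/2) = 1111/2 ≈ 555.50)
R = 1111/2 ≈ 555.50
z - R = 1/264249 - 1*1111/2 = 1/264249 - 1111/2 = -293580637/528498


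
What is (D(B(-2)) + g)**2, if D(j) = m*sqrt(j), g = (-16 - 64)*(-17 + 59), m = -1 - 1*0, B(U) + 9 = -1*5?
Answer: (3360 + I*sqrt(14))**2 ≈ 1.129e+7 + 2.514e+4*I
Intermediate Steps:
B(U) = -14 (B(U) = -9 - 1*5 = -9 - 5 = -14)
m = -1 (m = -1 + 0 = -1)
g = -3360 (g = -80*42 = -3360)
D(j) = -sqrt(j)
(D(B(-2)) + g)**2 = (-sqrt(-14) - 3360)**2 = (-I*sqrt(14) - 3360)**2 = (-3360 - I*sqrt(14))**2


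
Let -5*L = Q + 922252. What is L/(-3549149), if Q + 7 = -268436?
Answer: 653809/17745745 ≈ 0.036843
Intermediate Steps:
Q = -268443 (Q = -7 - 268436 = -268443)
L = -653809/5 (L = -(-268443 + 922252)/5 = -1/5*653809 = -653809/5 ≈ -1.3076e+5)
L/(-3549149) = -653809/5/(-3549149) = -653809/5*(-1/3549149) = 653809/17745745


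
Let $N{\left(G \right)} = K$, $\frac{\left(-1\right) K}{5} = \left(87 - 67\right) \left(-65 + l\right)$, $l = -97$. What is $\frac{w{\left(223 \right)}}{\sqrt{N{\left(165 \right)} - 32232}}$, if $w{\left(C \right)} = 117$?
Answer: $- \frac{39 i \sqrt{1002}}{1336} \approx - 0.92404 i$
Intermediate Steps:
$K = 16200$ ($K = - 5 \left(87 - 67\right) \left(-65 - 97\right) = - 5 \cdot 20 \left(-162\right) = \left(-5\right) \left(-3240\right) = 16200$)
$N{\left(G \right)} = 16200$
$\frac{w{\left(223 \right)}}{\sqrt{N{\left(165 \right)} - 32232}} = \frac{117}{\sqrt{16200 - 32232}} = \frac{117}{\sqrt{-16032}} = \frac{117}{4 i \sqrt{1002}} = 117 \left(- \frac{i \sqrt{1002}}{4008}\right) = - \frac{39 i \sqrt{1002}}{1336}$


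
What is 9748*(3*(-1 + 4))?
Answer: 87732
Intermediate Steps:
9748*(3*(-1 + 4)) = 9748*(3*3) = 9748*9 = 87732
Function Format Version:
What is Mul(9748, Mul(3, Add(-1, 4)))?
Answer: 87732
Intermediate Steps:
Mul(9748, Mul(3, Add(-1, 4))) = Mul(9748, Mul(3, 3)) = Mul(9748, 9) = 87732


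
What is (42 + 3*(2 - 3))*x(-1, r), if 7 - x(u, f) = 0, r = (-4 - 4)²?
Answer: 273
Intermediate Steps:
r = 64 (r = (-8)² = 64)
x(u, f) = 7 (x(u, f) = 7 - 1*0 = 7 + 0 = 7)
(42 + 3*(2 - 3))*x(-1, r) = (42 + 3*(2 - 3))*7 = (42 + 3*(-1))*7 = (42 - 3)*7 = 39*7 = 273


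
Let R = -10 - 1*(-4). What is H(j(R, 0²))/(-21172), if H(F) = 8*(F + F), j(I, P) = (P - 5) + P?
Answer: 20/5293 ≈ 0.0037786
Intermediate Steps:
R = -6 (R = -10 + 4 = -6)
j(I, P) = -5 + 2*P (j(I, P) = (-5 + P) + P = -5 + 2*P)
H(F) = 16*F (H(F) = 8*(2*F) = 16*F)
H(j(R, 0²))/(-21172) = (16*(-5 + 2*0²))/(-21172) = (16*(-5 + 2*0))*(-1/21172) = (16*(-5 + 0))*(-1/21172) = (16*(-5))*(-1/21172) = -80*(-1/21172) = 20/5293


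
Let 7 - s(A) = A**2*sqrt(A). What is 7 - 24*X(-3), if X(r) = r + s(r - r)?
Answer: -89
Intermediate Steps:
s(A) = 7 - A**(5/2) (s(A) = 7 - A**2*sqrt(A) = 7 - A**(5/2))
X(r) = 7 + r (X(r) = r + (7 - (r - r)**(5/2)) = r + (7 - 0**(5/2)) = r + (7 - 1*0) = r + (7 + 0) = r + 7 = 7 + r)
7 - 24*X(-3) = 7 - 24*(7 - 3) = 7 - 24*4 = 7 - 96 = -89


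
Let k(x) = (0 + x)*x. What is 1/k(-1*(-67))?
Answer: 1/4489 ≈ 0.00022277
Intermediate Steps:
k(x) = x² (k(x) = x*x = x²)
1/k(-1*(-67)) = 1/((-1*(-67))²) = 1/(67²) = 1/4489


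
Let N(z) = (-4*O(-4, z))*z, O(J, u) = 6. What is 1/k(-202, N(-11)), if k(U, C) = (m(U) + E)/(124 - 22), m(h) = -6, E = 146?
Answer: 51/70 ≈ 0.72857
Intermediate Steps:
N(z) = -24*z (N(z) = (-4*6)*z = -24*z)
k(U, C) = 70/51 (k(U, C) = (-6 + 146)/(124 - 22) = 140/102 = 140*(1/102) = 70/51)
1/k(-202, N(-11)) = 1/(70/51) = 51/70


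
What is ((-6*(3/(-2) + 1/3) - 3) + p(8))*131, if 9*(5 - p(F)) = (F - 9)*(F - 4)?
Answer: 11135/9 ≈ 1237.2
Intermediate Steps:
p(F) = 5 - (-9 + F)*(-4 + F)/9 (p(F) = 5 - (F - 9)*(F - 4)/9 = 5 - (-9 + F)*(-4 + F)/9)
((-6*(3/(-2) + 1/3) - 3) + p(8))*131 = ((-6*(3/(-2) + 1/3) - 3) + (1 - ⅑*8² + (13/9)*8))*131 = ((-6*(3*(-½) + 1*(⅓)) - 3) + (1 - ⅑*64 + 104/9))*131 = ((-6*(-3/2 + ⅓) - 3) + (1 - 64/9 + 104/9))*131 = ((-6*(-7/6) - 3) + 49/9)*131 = ((7 - 3) + 49/9)*131 = (4 + 49/9)*131 = (85/9)*131 = 11135/9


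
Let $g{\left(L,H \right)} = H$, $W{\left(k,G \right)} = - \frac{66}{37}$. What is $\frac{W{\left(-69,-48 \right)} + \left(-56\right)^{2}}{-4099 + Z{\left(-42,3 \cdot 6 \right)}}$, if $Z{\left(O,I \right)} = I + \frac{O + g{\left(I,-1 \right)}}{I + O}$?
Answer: $- \frac{2783184}{3622337} \approx -0.76834$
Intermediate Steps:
$W{\left(k,G \right)} = - \frac{66}{37}$ ($W{\left(k,G \right)} = \left(-66\right) \frac{1}{37} = - \frac{66}{37}$)
$Z{\left(O,I \right)} = I + \frac{-1 + O}{I + O}$ ($Z{\left(O,I \right)} = I + \frac{O - 1}{I + O} = I + \frac{-1 + O}{I + O}$)
$\frac{W{\left(-69,-48 \right)} + \left(-56\right)^{2}}{-4099 + Z{\left(-42,3 \cdot 6 \right)}} = \frac{- \frac{66}{37} + \left(-56\right)^{2}}{-4099 + \frac{-1 - 42 + \left(3 \cdot 6\right)^{2} + 3 \cdot 6 \left(-42\right)}{3 \cdot 6 - 42}} = \frac{- \frac{66}{37} + 3136}{-4099 + \frac{-1 - 42 + 18^{2} + 18 \left(-42\right)}{18 - 42}} = \frac{115966}{37 \left(-4099 + \frac{-1 - 42 + 324 - 756}{-24}\right)} = \frac{115966}{37 \left(-4099 - - \frac{475}{24}\right)} = \frac{115966}{37 \left(-4099 + \frac{475}{24}\right)} = \frac{115966}{37 \left(- \frac{97901}{24}\right)} = \frac{115966}{37} \left(- \frac{24}{97901}\right) = - \frac{2783184}{3622337}$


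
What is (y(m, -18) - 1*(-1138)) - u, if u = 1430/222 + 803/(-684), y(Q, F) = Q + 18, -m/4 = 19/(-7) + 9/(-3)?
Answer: 207908453/177156 ≈ 1173.6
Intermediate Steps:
m = 160/7 (m = -4*(19/(-7) + 9/(-3)) = -4*(19*(-1/7) + 9*(-1/3)) = -4*(-19/7 - 3) = -4*(-40/7) = 160/7 ≈ 22.857)
y(Q, F) = 18 + Q
u = 133309/25308 (u = 1430*(1/222) + 803*(-1/684) = 715/111 - 803/684 = 133309/25308 ≈ 5.2675)
(y(m, -18) - 1*(-1138)) - u = ((18 + 160/7) - 1*(-1138)) - 1*133309/25308 = (286/7 + 1138) - 133309/25308 = 8252/7 - 133309/25308 = 207908453/177156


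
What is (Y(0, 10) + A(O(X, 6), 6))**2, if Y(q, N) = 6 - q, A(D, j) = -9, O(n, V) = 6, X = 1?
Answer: 9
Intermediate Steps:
(Y(0, 10) + A(O(X, 6), 6))**2 = ((6 - 1*0) - 9)**2 = ((6 + 0) - 9)**2 = (6 - 9)**2 = (-3)**2 = 9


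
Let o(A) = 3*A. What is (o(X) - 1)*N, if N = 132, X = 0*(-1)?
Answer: -132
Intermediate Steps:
X = 0
(o(X) - 1)*N = (3*0 - 1)*132 = (0 - 1)*132 = -1*132 = -132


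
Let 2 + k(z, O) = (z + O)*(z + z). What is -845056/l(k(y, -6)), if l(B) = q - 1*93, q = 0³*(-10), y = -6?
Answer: 845056/93 ≈ 9086.6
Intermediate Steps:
k(z, O) = -2 + 2*z*(O + z) (k(z, O) = -2 + (z + O)*(z + z) = -2 + (O + z)*(2*z) = -2 + 2*z*(O + z))
q = 0 (q = 0*(-10) = 0)
l(B) = -93 (l(B) = 0 - 1*93 = 0 - 93 = -93)
-845056/l(k(y, -6)) = -845056/(-93) = -845056*(-1/93) = 845056/93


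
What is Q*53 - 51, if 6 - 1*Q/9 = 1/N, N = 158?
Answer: 443661/158 ≈ 2808.0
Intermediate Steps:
Q = 8523/158 (Q = 54 - 9/158 = 8523/158 ≈ 53.943)
Q*53 - 51 = (8523/158)*53 - 51 = 451719/158 - 51 = 443661/158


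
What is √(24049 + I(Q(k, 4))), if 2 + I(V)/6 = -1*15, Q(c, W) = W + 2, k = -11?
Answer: √23947 ≈ 154.75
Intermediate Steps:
Q(c, W) = 2 + W
I(V) = -102 (I(V) = -12 + 6*(-1*15) = -12 + 6*(-15) = -12 - 90 = -102)
√(24049 + I(Q(k, 4))) = √(24049 - 102) = √23947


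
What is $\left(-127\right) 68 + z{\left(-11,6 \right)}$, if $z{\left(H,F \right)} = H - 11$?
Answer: $-8658$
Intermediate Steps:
$z{\left(H,F \right)} = -11 + H$
$\left(-127\right) 68 + z{\left(-11,6 \right)} = \left(-127\right) 68 - 22 = -8636 - 22 = -8658$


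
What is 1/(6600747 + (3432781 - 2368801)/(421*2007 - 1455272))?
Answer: 122065/805719969759 ≈ 1.5150e-7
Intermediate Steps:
1/(6600747 + (3432781 - 2368801)/(421*2007 - 1455272)) = 1/(6600747 + 1063980/(844947 - 1455272)) = 1/(6600747 + 1063980/(-610325)) = 1/(6600747 + 1063980*(-1/610325)) = 1/(6600747 - 212796/122065) = 1/(805719969759/122065) = 122065/805719969759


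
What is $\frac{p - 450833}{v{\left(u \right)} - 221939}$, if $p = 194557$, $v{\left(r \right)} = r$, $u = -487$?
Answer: $\frac{128138}{111213} \approx 1.1522$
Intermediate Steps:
$\frac{p - 450833}{v{\left(u \right)} - 221939} = \frac{194557 - 450833}{-487 - 221939} = - \frac{256276}{-222426} = \left(-256276\right) \left(- \frac{1}{222426}\right) = \frac{128138}{111213}$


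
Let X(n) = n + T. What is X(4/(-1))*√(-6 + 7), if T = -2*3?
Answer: -10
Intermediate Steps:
T = -6
X(n) = -6 + n (X(n) = n - 6 = -6 + n)
X(4/(-1))*√(-6 + 7) = (-6 + 4/(-1))*√(-6 + 7) = (-6 + 4*(-1))*√1 = (-6 - 4)*1 = -10*1 = -10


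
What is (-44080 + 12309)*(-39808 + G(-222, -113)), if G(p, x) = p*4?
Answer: 1292952616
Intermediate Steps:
G(p, x) = 4*p
(-44080 + 12309)*(-39808 + G(-222, -113)) = (-44080 + 12309)*(-39808 + 4*(-222)) = -31771*(-39808 - 888) = -31771*(-40696) = 1292952616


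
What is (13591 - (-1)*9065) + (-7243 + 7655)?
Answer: 23068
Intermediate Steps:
(13591 - (-1)*9065) + (-7243 + 7655) = (13591 - 1*(-9065)) + 412 = (13591 + 9065) + 412 = 22656 + 412 = 23068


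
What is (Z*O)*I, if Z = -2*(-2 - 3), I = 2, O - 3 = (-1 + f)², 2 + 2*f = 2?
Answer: 80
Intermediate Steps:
f = 0 (f = -1 + (½)*2 = -1 + 1 = 0)
O = 4 (O = 3 + (-1 + 0)² = 3 + (-1)² = 3 + 1 = 4)
Z = 10 (Z = -2*(-5) = 10)
(Z*O)*I = (10*4)*2 = 40*2 = 80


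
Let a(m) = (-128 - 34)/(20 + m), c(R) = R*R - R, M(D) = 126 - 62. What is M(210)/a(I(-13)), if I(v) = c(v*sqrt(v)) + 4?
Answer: 69536/81 - 416*I*sqrt(13)/81 ≈ 858.47 - 18.517*I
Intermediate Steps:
M(D) = 64
c(R) = R**2 - R
I(v) = 4 + v**(3/2)*(-1 + v**(3/2)) (I(v) = (v*sqrt(v))*(-1 + v*sqrt(v)) + 4 = v**(3/2)*(-1 + v**(3/2)) + 4 = 4 + v**(3/2)*(-1 + v**(3/2)))
a(m) = -162/(20 + m)
M(210)/a(I(-13)) = 64/((-162/(20 + (4 + (-13)**3 - (-13)**(3/2))))) = 64/((-162/(20 + (4 - 2197 - (-13)*I*sqrt(13))))) = 64/((-162/(20 + (4 - 2197 + 13*I*sqrt(13))))) = 64/((-162/(20 + (-2193 + 13*I*sqrt(13))))) = 64/((-162/(-2173 + 13*I*sqrt(13)))) = 64*(2173/162 - 13*I*sqrt(13)/162) = 69536/81 - 416*I*sqrt(13)/81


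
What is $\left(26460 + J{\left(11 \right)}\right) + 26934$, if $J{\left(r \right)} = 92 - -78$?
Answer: $53564$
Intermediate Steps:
$J{\left(r \right)} = 170$ ($J{\left(r \right)} = 92 + 78 = 170$)
$\left(26460 + J{\left(11 \right)}\right) + 26934 = \left(26460 + 170\right) + 26934 = 26630 + 26934 = 53564$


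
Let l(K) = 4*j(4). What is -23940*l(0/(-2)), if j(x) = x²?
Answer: -1532160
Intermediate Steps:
l(K) = 64 (l(K) = 4*4² = 4*16 = 64)
-23940*l(0/(-2)) = -23940*64 = -1532160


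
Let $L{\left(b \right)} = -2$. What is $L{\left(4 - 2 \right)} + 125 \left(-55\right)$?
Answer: $-6877$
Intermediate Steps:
$L{\left(4 - 2 \right)} + 125 \left(-55\right) = -2 + 125 \left(-55\right) = -2 - 6875 = -6877$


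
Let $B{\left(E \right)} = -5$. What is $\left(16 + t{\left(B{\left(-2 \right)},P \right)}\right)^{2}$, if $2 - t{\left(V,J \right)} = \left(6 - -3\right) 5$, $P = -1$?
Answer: $729$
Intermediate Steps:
$t{\left(V,J \right)} = -43$ ($t{\left(V,J \right)} = 2 - \left(6 - -3\right) 5 = 2 - \left(6 + 3\right) 5 = 2 - 9 \cdot 5 = 2 - 45 = -43$)
$\left(16 + t{\left(B{\left(-2 \right)},P \right)}\right)^{2} = \left(16 - 43\right)^{2} = \left(-27\right)^{2} = 729$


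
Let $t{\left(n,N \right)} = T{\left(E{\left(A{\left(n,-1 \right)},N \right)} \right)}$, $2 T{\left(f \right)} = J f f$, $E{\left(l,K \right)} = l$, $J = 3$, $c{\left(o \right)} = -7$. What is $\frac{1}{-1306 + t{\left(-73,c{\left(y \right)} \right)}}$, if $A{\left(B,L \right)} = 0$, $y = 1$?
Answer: $- \frac{1}{1306} \approx -0.0007657$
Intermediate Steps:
$T{\left(f \right)} = \frac{3 f^{2}}{2}$ ($T{\left(f \right)} = \frac{3 f f}{2} = \frac{3 f^{2}}{2}$)
$t{\left(n,N \right)} = 0$ ($t{\left(n,N \right)} = \frac{3 \cdot 0^{2}}{2} = \frac{3}{2} \cdot 0 = 0$)
$\frac{1}{-1306 + t{\left(-73,c{\left(y \right)} \right)}} = \frac{1}{-1306 + 0} = \frac{1}{-1306} = - \frac{1}{1306}$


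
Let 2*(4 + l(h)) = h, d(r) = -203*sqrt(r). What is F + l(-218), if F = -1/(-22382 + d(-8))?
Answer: (-45878*sqrt(2) + 2529165*I)/(2*(-11191*I + 203*sqrt(2))) ≈ -113.0 - 1.1455e-6*I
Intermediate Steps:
l(h) = -4 + h/2
F = -1/(-22382 - 406*I*sqrt(2)) ≈ 4.4649e-5 - 1.1454e-6*I
F + l(-218) = (11191/250641798 - 203*I*sqrt(2)/250641798) + (-4 + (1/2)*(-218)) = (11191/250641798 - 203*I*sqrt(2)/250641798) + (-4 - 109) = (11191/250641798 - 203*I*sqrt(2)/250641798) - 113 = -28322511983/250641798 - 203*I*sqrt(2)/250641798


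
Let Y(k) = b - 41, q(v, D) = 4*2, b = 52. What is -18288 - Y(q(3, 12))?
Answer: -18299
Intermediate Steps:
q(v, D) = 8
Y(k) = 11 (Y(k) = 52 - 41 = 11)
-18288 - Y(q(3, 12)) = -18288 - 1*11 = -18288 - 11 = -18299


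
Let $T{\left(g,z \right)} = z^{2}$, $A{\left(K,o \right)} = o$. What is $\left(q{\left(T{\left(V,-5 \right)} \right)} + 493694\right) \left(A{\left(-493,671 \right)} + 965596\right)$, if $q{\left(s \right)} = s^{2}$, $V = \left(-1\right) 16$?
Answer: $477644137173$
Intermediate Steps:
$V = -16$
$\left(q{\left(T{\left(V,-5 \right)} \right)} + 493694\right) \left(A{\left(-493,671 \right)} + 965596\right) = \left(\left(\left(-5\right)^{2}\right)^{2} + 493694\right) \left(671 + 965596\right) = \left(25^{2} + 493694\right) 966267 = \left(625 + 493694\right) 966267 = 494319 \cdot 966267 = 477644137173$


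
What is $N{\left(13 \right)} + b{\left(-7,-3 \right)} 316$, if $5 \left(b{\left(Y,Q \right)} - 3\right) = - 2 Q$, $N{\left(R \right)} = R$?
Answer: $\frac{6701}{5} \approx 1340.2$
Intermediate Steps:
$b{\left(Y,Q \right)} = 3 - \frac{2 Q}{5}$ ($b{\left(Y,Q \right)} = 3 + \frac{\left(-2\right) Q}{5} = 3 - \frac{2 Q}{5}$)
$N{\left(13 \right)} + b{\left(-7,-3 \right)} 316 = 13 + \left(3 - - \frac{6}{5}\right) 316 = 13 + \left(3 + \frac{6}{5}\right) 316 = 13 + \frac{21}{5} \cdot 316 = 13 + \frac{6636}{5} = \frac{6701}{5}$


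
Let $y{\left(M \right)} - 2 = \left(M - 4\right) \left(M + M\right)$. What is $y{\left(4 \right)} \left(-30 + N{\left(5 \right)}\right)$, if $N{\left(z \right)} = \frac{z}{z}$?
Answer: $-58$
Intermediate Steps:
$N{\left(z \right)} = 1$
$y{\left(M \right)} = 2 + 2 M \left(-4 + M\right)$ ($y{\left(M \right)} = 2 + \left(M - 4\right) \left(M + M\right) = 2 + \left(-4 + M\right) 2 M = 2 + 2 M \left(-4 + M\right)$)
$y{\left(4 \right)} \left(-30 + N{\left(5 \right)}\right) = \left(2 - 32 + 2 \cdot 4^{2}\right) \left(-30 + 1\right) = \left(2 - 32 + 2 \cdot 16\right) \left(-29\right) = \left(2 - 32 + 32\right) \left(-29\right) = 2 \left(-29\right) = -58$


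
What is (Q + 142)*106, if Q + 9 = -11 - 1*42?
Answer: 8480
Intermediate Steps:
Q = -62 (Q = -9 + (-11 - 1*42) = -9 + (-11 - 42) = -9 - 53 = -62)
(Q + 142)*106 = (-62 + 142)*106 = 80*106 = 8480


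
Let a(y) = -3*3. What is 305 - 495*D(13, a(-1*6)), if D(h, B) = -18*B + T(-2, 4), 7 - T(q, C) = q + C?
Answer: -82360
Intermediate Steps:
a(y) = -9
T(q, C) = 7 - C - q (T(q, C) = 7 - (q + C) = 7 - (C + q) = 7 + (-C - q) = 7 - C - q)
D(h, B) = 5 - 18*B (D(h, B) = -18*B + (7 - 1*4 - 1*(-2)) = -18*B + (7 - 4 + 2) = -18*B + 5 = 5 - 18*B)
305 - 495*D(13, a(-1*6)) = 305 - 495*(5 - 18*(-9)) = 305 - 495*(5 + 162) = 305 - 495*167 = 305 - 82665 = -82360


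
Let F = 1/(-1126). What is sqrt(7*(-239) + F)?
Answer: 3*I*sqrt(235684186)/1126 ≈ 40.902*I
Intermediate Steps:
F = -1/1126 ≈ -0.00088810
sqrt(7*(-239) + F) = sqrt(7*(-239) - 1/1126) = sqrt(-1673 - 1/1126) = sqrt(-1883799/1126) = 3*I*sqrt(235684186)/1126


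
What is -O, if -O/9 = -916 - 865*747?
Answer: -5823639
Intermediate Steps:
O = 5823639 (O = -9*(-916 - 865*747) = -9*(-916 - 646155) = -9*(-647071) = 5823639)
-O = -1*5823639 = -5823639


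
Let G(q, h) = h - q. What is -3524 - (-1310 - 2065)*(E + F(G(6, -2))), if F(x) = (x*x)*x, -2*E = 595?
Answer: -5471173/2 ≈ -2.7356e+6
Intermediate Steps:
E = -595/2 (E = -½*595 = -595/2 ≈ -297.50)
F(x) = x³ (F(x) = x²*x = x³)
-3524 - (-1310 - 2065)*(E + F(G(6, -2))) = -3524 - (-1310 - 2065)*(-595/2 + (-2 - 1*6)³) = -3524 - (-3375)*(-595/2 + (-2 - 6)³) = -3524 - (-3375)*(-595/2 + (-8)³) = -3524 - (-3375)*(-595/2 - 512) = -3524 - (-3375)*(-1619)/2 = -3524 - 1*5464125/2 = -3524 - 5464125/2 = -5471173/2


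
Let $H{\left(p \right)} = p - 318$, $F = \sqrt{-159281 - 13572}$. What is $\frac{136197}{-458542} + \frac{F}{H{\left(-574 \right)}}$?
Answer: $- \frac{136197}{458542} - \frac{i \sqrt{172853}}{892} \approx -0.29702 - 0.46609 i$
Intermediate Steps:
$F = i \sqrt{172853}$ ($F = \sqrt{-172853} = i \sqrt{172853} \approx 415.76 i$)
$H{\left(p \right)} = -318 + p$ ($H{\left(p \right)} = p - 318 = -318 + p$)
$\frac{136197}{-458542} + \frac{F}{H{\left(-574 \right)}} = \frac{136197}{-458542} + \frac{i \sqrt{172853}}{-318 - 574} = 136197 \left(- \frac{1}{458542}\right) + \frac{i \sqrt{172853}}{-892} = - \frac{136197}{458542} + i \sqrt{172853} \left(- \frac{1}{892}\right) = - \frac{136197}{458542} - \frac{i \sqrt{172853}}{892}$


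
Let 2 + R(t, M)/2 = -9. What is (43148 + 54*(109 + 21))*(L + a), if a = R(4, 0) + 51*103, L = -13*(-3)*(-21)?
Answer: 221341216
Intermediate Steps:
R(t, M) = -22 (R(t, M) = -4 + 2*(-9) = -4 - 18 = -22)
L = -819 (L = 39*(-21) = -819)
a = 5231 (a = -22 + 51*103 = -22 + 5253 = 5231)
(43148 + 54*(109 + 21))*(L + a) = (43148 + 54*(109 + 21))*(-819 + 5231) = (43148 + 54*130)*4412 = (43148 + 7020)*4412 = 50168*4412 = 221341216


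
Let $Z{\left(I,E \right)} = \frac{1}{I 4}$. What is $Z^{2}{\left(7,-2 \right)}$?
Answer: $\frac{1}{784} \approx 0.0012755$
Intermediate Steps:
$Z{\left(I,E \right)} = \frac{1}{4 I}$
$Z^{2}{\left(7,-2 \right)} = \left(\frac{1}{4 \cdot 7}\right)^{2} = \left(\frac{1}{4} \cdot \frac{1}{7}\right)^{2} = \left(\frac{1}{28}\right)^{2} = \frac{1}{784}$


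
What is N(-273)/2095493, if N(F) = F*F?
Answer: 74529/2095493 ≈ 0.035566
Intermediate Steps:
N(F) = F²
N(-273)/2095493 = (-273)²/2095493 = 74529*(1/2095493) = 74529/2095493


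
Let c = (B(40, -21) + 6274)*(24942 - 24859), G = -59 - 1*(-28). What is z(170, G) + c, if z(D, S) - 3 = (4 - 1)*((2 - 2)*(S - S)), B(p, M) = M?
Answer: 519002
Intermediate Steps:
G = -31 (G = -59 + 28 = -31)
c = 518999 (c = (-21 + 6274)*(24942 - 24859) = 6253*83 = 518999)
z(D, S) = 3 (z(D, S) = 3 + (4 - 1)*((2 - 2)*(S - S)) = 3 + 3*(0*0) = 3 + 3*0 = 3 + 0 = 3)
z(170, G) + c = 3 + 518999 = 519002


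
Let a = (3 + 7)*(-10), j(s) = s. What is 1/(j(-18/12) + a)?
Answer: -2/203 ≈ -0.0098522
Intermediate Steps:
a = -100 (a = 10*(-10) = -100)
1/(j(-18/12) + a) = 1/(-18/12 - 100) = 1/(-18*1/12 - 100) = 1/(-3/2 - 100) = 1/(-203/2) = -2/203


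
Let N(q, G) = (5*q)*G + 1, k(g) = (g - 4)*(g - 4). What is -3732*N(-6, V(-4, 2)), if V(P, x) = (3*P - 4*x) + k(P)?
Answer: 4922508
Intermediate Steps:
k(g) = (-4 + g)² (k(g) = (-4 + g)*(-4 + g) = (-4 + g)²)
V(P, x) = (-4 + P)² - 4*x + 3*P (V(P, x) = (3*P - 4*x) + (-4 + P)² = (-4*x + 3*P) + (-4 + P)² = (-4 + P)² - 4*x + 3*P)
N(q, G) = 1 + 5*G*q (N(q, G) = 5*G*q + 1 = 1 + 5*G*q)
-3732*N(-6, V(-4, 2)) = -3732*(1 + 5*((-4 - 4)² - 4*2 + 3*(-4))*(-6)) = -3732*(1 + 5*((-8)² - 8 - 12)*(-6)) = -3732*(1 + 5*(64 - 8 - 12)*(-6)) = -3732*(1 + 5*44*(-6)) = -3732*(1 - 1320) = -3732*(-1319) = 4922508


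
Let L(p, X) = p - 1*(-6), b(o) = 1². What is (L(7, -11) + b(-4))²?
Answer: 196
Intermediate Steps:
b(o) = 1
L(p, X) = 6 + p (L(p, X) = p + 6 = 6 + p)
(L(7, -11) + b(-4))² = ((6 + 7) + 1)² = (13 + 1)² = 14² = 196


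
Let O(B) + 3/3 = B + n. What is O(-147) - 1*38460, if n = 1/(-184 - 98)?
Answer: -10887457/282 ≈ -38608.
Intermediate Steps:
n = -1/282 (n = 1/(-282) = -1/282 ≈ -0.0035461)
O(B) = -283/282 + B (O(B) = -1 + (B - 1/282) = -1 + (-1/282 + B) = -283/282 + B)
O(-147) - 1*38460 = (-283/282 - 147) - 1*38460 = -41737/282 - 38460 = -10887457/282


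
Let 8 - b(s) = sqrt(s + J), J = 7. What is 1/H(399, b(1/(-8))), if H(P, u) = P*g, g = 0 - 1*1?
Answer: -1/399 ≈ -0.0025063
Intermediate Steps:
b(s) = 8 - sqrt(7 + s) (b(s) = 8 - sqrt(s + 7) = 8 - sqrt(7 + s))
g = -1 (g = 0 - 1 = -1)
H(P, u) = -P (H(P, u) = P*(-1) = -P)
1/H(399, b(1/(-8))) = 1/(-1*399) = 1/(-399) = -1/399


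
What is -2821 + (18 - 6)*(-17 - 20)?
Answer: -3265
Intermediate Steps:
-2821 + (18 - 6)*(-17 - 20) = -2821 + 12*(-37) = -2821 - 444 = -3265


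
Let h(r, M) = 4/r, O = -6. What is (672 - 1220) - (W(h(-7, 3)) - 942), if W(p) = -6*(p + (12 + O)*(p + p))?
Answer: 2446/7 ≈ 349.43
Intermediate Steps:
W(p) = -78*p (W(p) = -6*(p + (12 - 6)*(p + p)) = -6*(p + 6*(2*p)) = -6*(p + 12*p) = -78*p)
(672 - 1220) - (W(h(-7, 3)) - 942) = (672 - 1220) - (-312/(-7) - 942) = -548 - (-312*(-1)/7 - 942) = -548 - (-78*(-4/7) - 942) = -548 - (312/7 - 942) = -548 - 1*(-6282/7) = -548 + 6282/7 = 2446/7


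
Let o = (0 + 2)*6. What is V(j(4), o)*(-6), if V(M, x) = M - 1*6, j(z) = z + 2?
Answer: 0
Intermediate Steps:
j(z) = 2 + z
o = 12 (o = 2*6 = 12)
V(M, x) = -6 + M (V(M, x) = M - 6 = -6 + M)
V(j(4), o)*(-6) = (-6 + (2 + 4))*(-6) = (-6 + 6)*(-6) = 0*(-6) = 0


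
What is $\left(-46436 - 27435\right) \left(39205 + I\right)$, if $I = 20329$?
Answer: $-4397836114$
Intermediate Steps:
$\left(-46436 - 27435\right) \left(39205 + I\right) = \left(-46436 - 27435\right) \left(39205 + 20329\right) = \left(-73871\right) 59534 = -4397836114$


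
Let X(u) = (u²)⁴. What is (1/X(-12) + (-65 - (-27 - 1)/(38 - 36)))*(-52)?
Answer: 285077864435/107495424 ≈ 2652.0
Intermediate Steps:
X(u) = u⁸
(1/X(-12) + (-65 - (-27 - 1)/(38 - 36)))*(-52) = (1/((-12)⁸) + (-65 - (-27 - 1)/(38 - 36)))*(-52) = (1/429981696 + (-65 - (-28)/2))*(-52) = (1/429981696 + (-65 - 1*(-14)))*(-52) = (1/429981696 + (-65 + 14))*(-52) = (1/429981696 - 51)*(-52) = -21929066495/429981696*(-52) = 285077864435/107495424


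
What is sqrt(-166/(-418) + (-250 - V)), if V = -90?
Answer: I*sqrt(6971613)/209 ≈ 12.633*I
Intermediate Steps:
sqrt(-166/(-418) + (-250 - V)) = sqrt(-166/(-418) + (-250 - 1*(-90))) = sqrt(-166*(-1/418) + (-250 + 90)) = sqrt(83/209 - 160) = sqrt(-33357/209) = I*sqrt(6971613)/209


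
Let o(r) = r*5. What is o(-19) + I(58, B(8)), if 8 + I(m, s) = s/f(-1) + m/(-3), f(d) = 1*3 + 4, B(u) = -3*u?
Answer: -2641/21 ≈ -125.76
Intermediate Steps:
o(r) = 5*r
f(d) = 7 (f(d) = 3 + 4 = 7)
I(m, s) = -8 - m/3 + s/7 (I(m, s) = -8 + (s/7 + m/(-3)) = -8 + (s*(⅐) + m*(-⅓)) = -8 + (s/7 - m/3) = -8 + (-m/3 + s/7) = -8 - m/3 + s/7)
o(-19) + I(58, B(8)) = 5*(-19) + (-8 - ⅓*58 + (-3*8)/7) = -95 + (-8 - 58/3 + (⅐)*(-24)) = -95 + (-8 - 58/3 - 24/7) = -95 - 646/21 = -2641/21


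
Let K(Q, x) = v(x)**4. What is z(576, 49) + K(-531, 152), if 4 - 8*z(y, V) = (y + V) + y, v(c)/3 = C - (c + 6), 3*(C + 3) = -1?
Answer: 439006987091/8 ≈ 5.4876e+10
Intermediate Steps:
C = -10/3 (C = -3 + (1/3)*(-1) = -3 - 1/3 = -10/3 ≈ -3.3333)
v(c) = -28 - 3*c (v(c) = 3*(-10/3 - (c + 6)) = 3*(-10/3 - (6 + c)) = 3*(-10/3 + (-6 - c)) = 3*(-28/3 - c) = -28 - 3*c)
K(Q, x) = (-28 - 3*x)**4
z(y, V) = 1/2 - y/4 - V/8 (z(y, V) = 1/2 - ((y + V) + y)/8 = 1/2 - ((V + y) + y)/8 = 1/2 - (V + 2*y)/8 = 1/2 + (-y/4 - V/8) = 1/2 - y/4 - V/8)
z(576, 49) + K(-531, 152) = (1/2 - 1/4*576 - 1/8*49) + (28 + 3*152)**4 = (1/2 - 144 - 49/8) + (28 + 456)**4 = -1197/8 + 484**4 = -1197/8 + 54875873536 = 439006987091/8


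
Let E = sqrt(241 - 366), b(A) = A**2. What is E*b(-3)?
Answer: 45*I*sqrt(5) ≈ 100.62*I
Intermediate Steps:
E = 5*I*sqrt(5) (E = sqrt(-125) = 5*I*sqrt(5) ≈ 11.18*I)
E*b(-3) = (5*I*sqrt(5))*(-3)**2 = (5*I*sqrt(5))*9 = 45*I*sqrt(5)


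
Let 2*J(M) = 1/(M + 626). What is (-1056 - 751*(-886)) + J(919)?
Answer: 2052779701/3090 ≈ 6.6433e+5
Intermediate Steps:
J(M) = 1/(2*(626 + M)) (J(M) = 1/(2*(M + 626)) = 1/(2*(626 + M)))
(-1056 - 751*(-886)) + J(919) = (-1056 - 751*(-886)) + 1/(2*(626 + 919)) = (-1056 + 665386) + (½)/1545 = 664330 + (½)*(1/1545) = 664330 + 1/3090 = 2052779701/3090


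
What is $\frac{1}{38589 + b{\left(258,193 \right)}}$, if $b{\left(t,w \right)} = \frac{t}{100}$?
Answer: $\frac{50}{1929579} \approx 2.5912 \cdot 10^{-5}$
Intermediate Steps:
$b{\left(t,w \right)} = \frac{t}{100}$ ($b{\left(t,w \right)} = t \frac{1}{100} = \frac{t}{100}$)
$\frac{1}{38589 + b{\left(258,193 \right)}} = \frac{1}{38589 + \frac{1}{100} \cdot 258} = \frac{1}{38589 + \frac{129}{50}} = \frac{1}{\frac{1929579}{50}} = \frac{50}{1929579}$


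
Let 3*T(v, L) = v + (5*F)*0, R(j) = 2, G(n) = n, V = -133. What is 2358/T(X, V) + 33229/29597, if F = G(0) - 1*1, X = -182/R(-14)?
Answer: -206345339/2693327 ≈ -76.614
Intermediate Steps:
X = -91 (X = -182/2 = -182*½ = -91)
F = -1 (F = 0 - 1*1 = 0 - 1 = -1)
T(v, L) = v/3 (T(v, L) = (v + (5*(-1))*0)/3 = (v - 5*0)/3 = (v + 0)/3 = v/3)
2358/T(X, V) + 33229/29597 = 2358/(((⅓)*(-91))) + 33229/29597 = 2358/(-91/3) + 33229*(1/29597) = 2358*(-3/91) + 33229/29597 = -7074/91 + 33229/29597 = -206345339/2693327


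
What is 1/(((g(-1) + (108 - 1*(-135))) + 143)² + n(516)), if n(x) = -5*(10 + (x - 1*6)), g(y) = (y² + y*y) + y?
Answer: 1/147169 ≈ 6.7949e-6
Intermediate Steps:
g(y) = y + 2*y² (g(y) = (y² + y²) + y = 2*y² + y = y + 2*y²)
n(x) = -20 - 5*x (n(x) = -5*(10 + (x - 6)) = -5*(10 + (-6 + x)) = -5*(4 + x) = -20 - 5*x)
1/(((g(-1) + (108 - 1*(-135))) + 143)² + n(516)) = 1/(((-(1 + 2*(-1)) + (108 - 1*(-135))) + 143)² + (-20 - 5*516)) = 1/(((-(1 - 2) + (108 + 135)) + 143)² + (-20 - 2580)) = 1/(((-1*(-1) + 243) + 143)² - 2600) = 1/(((1 + 243) + 143)² - 2600) = 1/((244 + 143)² - 2600) = 1/(387² - 2600) = 1/(149769 - 2600) = 1/147169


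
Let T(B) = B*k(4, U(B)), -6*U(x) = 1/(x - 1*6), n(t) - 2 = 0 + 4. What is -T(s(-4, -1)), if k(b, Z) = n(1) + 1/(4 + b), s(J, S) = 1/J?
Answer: 49/32 ≈ 1.5313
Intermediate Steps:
n(t) = 6 (n(t) = 2 + (0 + 4) = 2 + 4 = 6)
U(x) = -1/(6*(-6 + x)) (U(x) = -1/(6*(x - 1*6)) = -1/(6*(x - 6)) = -1/(6*(-6 + x)))
k(b, Z) = 6 + 1/(4 + b)
T(B) = 49*B/8 (T(B) = B*((25 + 6*4)/(4 + 4)) = B*((25 + 24)/8) = B*((⅛)*49) = B*(49/8) = 49*B/8)
-T(s(-4, -1)) = -49/(8*(-4)) = -49*(-1)/(8*4) = -1*(-49/32) = 49/32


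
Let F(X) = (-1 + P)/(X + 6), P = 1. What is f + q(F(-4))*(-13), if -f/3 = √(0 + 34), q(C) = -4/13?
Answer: 4 - 3*√34 ≈ -13.493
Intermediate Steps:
F(X) = 0 (F(X) = (-1 + 1)/(X + 6) = 0/(6 + X) = 0)
q(C) = -4/13 (q(C) = -4*1/13 = -4/13)
f = -3*√34 (f = -3*√(0 + 34) = -3*√34 ≈ -17.493)
f + q(F(-4))*(-13) = -3*√34 - 4/13*(-13) = -3*√34 + 4 = 4 - 3*√34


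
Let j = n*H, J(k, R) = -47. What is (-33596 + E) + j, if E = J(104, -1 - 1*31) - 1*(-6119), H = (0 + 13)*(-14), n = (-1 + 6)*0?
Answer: -27524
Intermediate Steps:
n = 0 (n = 5*0 = 0)
H = -182 (H = 13*(-14) = -182)
E = 6072 (E = -47 - 1*(-6119) = -47 + 6119 = 6072)
j = 0 (j = 0*(-182) = 0)
(-33596 + E) + j = (-33596 + 6072) + 0 = -27524 + 0 = -27524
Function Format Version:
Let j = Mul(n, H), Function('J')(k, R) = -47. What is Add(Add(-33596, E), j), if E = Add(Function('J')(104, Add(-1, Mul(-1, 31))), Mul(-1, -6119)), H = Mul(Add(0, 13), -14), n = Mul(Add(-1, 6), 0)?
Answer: -27524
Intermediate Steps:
n = 0 (n = Mul(5, 0) = 0)
H = -182 (H = Mul(13, -14) = -182)
E = 6072 (E = Add(-47, Mul(-1, -6119)) = Add(-47, 6119) = 6072)
j = 0 (j = Mul(0, -182) = 0)
Add(Add(-33596, E), j) = Add(Add(-33596, 6072), 0) = Add(-27524, 0) = -27524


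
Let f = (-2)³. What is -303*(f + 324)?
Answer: -95748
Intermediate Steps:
f = -8
-303*(f + 324) = -303*(-8 + 324) = -303*316 = -95748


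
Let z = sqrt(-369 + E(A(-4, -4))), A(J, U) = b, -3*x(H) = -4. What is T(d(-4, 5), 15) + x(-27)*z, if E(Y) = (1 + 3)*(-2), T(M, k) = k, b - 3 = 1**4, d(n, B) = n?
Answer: 15 + 4*I*sqrt(377)/3 ≈ 15.0 + 25.889*I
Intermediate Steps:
b = 4 (b = 3 + 1**4 = 3 + 1 = 4)
x(H) = 4/3 (x(H) = -1/3*(-4) = 4/3)
A(J, U) = 4
E(Y) = -8 (E(Y) = 4*(-2) = -8)
z = I*sqrt(377) (z = sqrt(-369 - 8) = sqrt(-377) = I*sqrt(377) ≈ 19.417*I)
T(d(-4, 5), 15) + x(-27)*z = 15 + 4*(I*sqrt(377))/3 = 15 + 4*I*sqrt(377)/3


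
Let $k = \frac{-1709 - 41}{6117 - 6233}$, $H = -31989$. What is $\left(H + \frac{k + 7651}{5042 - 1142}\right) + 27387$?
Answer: $- \frac{346842589}{75400} \approx -4600.0$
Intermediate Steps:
$k = \frac{875}{58}$ ($k = - \frac{1750}{6117 - 6233} = - \frac{1750}{-116} = \left(-1750\right) \left(- \frac{1}{116}\right) = \frac{875}{58} \approx 15.086$)
$\left(H + \frac{k + 7651}{5042 - 1142}\right) + 27387 = \left(-31989 + \frac{\frac{875}{58} + 7651}{5042 - 1142}\right) + 27387 = \left(-31989 + \frac{444633}{58 \cdot 3900}\right) + 27387 = \left(-31989 + \frac{444633}{58} \cdot \frac{1}{3900}\right) + 27387 = \left(-31989 + \frac{148211}{75400}\right) + 27387 = - \frac{2411822389}{75400} + 27387 = - \frac{346842589}{75400}$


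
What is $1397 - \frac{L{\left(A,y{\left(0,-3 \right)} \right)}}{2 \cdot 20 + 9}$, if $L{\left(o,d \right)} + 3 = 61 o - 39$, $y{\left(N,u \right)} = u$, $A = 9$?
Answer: $\frac{67946}{49} \approx 1386.7$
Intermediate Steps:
$L{\left(o,d \right)} = -42 + 61 o$ ($L{\left(o,d \right)} = -3 + \left(61 o - 39\right) = -3 + \left(-39 + 61 o\right) = -42 + 61 o$)
$1397 - \frac{L{\left(A,y{\left(0,-3 \right)} \right)}}{2 \cdot 20 + 9} = 1397 - \frac{-42 + 61 \cdot 9}{2 \cdot 20 + 9} = 1397 - \frac{-42 + 549}{40 + 9} = 1397 - \frac{507}{49} = \frac{67946}{49}$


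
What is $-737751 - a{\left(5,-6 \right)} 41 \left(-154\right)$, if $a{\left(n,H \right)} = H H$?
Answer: $-510447$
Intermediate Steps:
$a{\left(n,H \right)} = H^{2}$
$-737751 - a{\left(5,-6 \right)} 41 \left(-154\right) = -737751 - \left(-6\right)^{2} \cdot 41 \left(-154\right) = -737751 - 36 \cdot 41 \left(-154\right) = -737751 - 1476 \left(-154\right) = -737751 - -227304 = -737751 + 227304 = -510447$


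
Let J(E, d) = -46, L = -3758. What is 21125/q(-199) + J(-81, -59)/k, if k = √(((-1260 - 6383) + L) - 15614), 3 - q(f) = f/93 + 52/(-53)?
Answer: 20825025/6034 + 46*I*√27015/27015 ≈ 3451.3 + 0.27987*I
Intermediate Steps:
q(f) = 211/53 - f/93 (q(f) = 3 - (f/93 + 52/(-53)) = 3 - (f*(1/93) + 52*(-1/53)) = 3 - (f/93 - 52/53) = 3 - (-52/53 + f/93) = 3 + (52/53 - f/93) = 211/53 - f/93)
k = I*√27015 (k = √(((-1260 - 6383) - 3758) - 15614) = √((-7643 - 3758) - 15614) = √(-11401 - 15614) = √(-27015) = I*√27015 ≈ 164.36*I)
21125/q(-199) + J(-81, -59)/k = 21125/(211/53 - 1/93*(-199)) - 46*(-I*√27015/27015) = 21125/(211/53 + 199/93) - (-46)*I*√27015/27015 = 21125/(30170/4929) + 46*I*√27015/27015 = 21125*(4929/30170) + 46*I*√27015/27015 = 20825025/6034 + 46*I*√27015/27015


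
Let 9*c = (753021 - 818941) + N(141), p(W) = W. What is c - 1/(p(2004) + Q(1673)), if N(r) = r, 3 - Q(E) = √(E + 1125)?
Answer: -264777003592/36227259 - √2798/4025251 ≈ -7308.8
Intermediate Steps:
Q(E) = 3 - √(1125 + E) (Q(E) = 3 - √(E + 1125) = 3 - √(1125 + E))
c = -65779/9 (c = ((753021 - 818941) + 141)/9 = (-65920 + 141)/9 = (⅑)*(-65779) = -65779/9 ≈ -7308.8)
c - 1/(p(2004) + Q(1673)) = -65779/9 - 1/(2004 + (3 - √(1125 + 1673))) = -65779/9 - 1/(2004 + (3 - √2798)) = -65779/9 - 1/(2007 - √2798)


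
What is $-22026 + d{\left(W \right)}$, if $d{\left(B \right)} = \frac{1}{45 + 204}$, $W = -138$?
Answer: $- \frac{5484473}{249} \approx -22026.0$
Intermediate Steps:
$d{\left(B \right)} = \frac{1}{249}$
$-22026 + d{\left(W \right)} = -22026 + \frac{1}{249} = - \frac{5484473}{249}$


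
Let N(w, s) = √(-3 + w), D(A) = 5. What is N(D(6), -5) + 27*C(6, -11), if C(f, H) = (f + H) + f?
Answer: 27 + √2 ≈ 28.414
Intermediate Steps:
C(f, H) = H + 2*f (C(f, H) = (H + f) + f = H + 2*f)
N(D(6), -5) + 27*C(6, -11) = √(-3 + 5) + 27*(-11 + 2*6) = √2 + 27*(-11 + 12) = √2 + 27*1 = √2 + 27 = 27 + √2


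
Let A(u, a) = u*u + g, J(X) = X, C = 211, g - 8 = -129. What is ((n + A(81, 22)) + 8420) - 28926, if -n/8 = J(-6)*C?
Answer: -3938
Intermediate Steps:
g = -121 (g = 8 - 129 = -121)
n = 10128 (n = -(-48)*211 = -8*(-1266) = 10128)
A(u, a) = -121 + u² (A(u, a) = u*u - 121 = u² - 121 = -121 + u²)
((n + A(81, 22)) + 8420) - 28926 = ((10128 + (-121 + 81²)) + 8420) - 28926 = ((10128 + (-121 + 6561)) + 8420) - 28926 = ((10128 + 6440) + 8420) - 28926 = (16568 + 8420) - 28926 = 24988 - 28926 = -3938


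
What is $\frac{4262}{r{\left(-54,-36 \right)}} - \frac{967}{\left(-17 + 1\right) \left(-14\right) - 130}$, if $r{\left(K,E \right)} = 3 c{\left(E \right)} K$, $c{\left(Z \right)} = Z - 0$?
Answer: $- \frac{1309729}{137052} \approx -9.5564$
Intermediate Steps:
$c{\left(Z \right)} = Z$ ($c{\left(Z \right)} = Z + 0 = Z$)
$r{\left(K,E \right)} = 3 E K$
$\frac{4262}{r{\left(-54,-36 \right)}} - \frac{967}{\left(-17 + 1\right) \left(-14\right) - 130} = \frac{4262}{3 \left(-36\right) \left(-54\right)} - \frac{967}{\left(-17 + 1\right) \left(-14\right) - 130} = \frac{4262}{5832} - \frac{967}{\left(-16\right) \left(-14\right) - 130} = 4262 \cdot \frac{1}{5832} - \frac{967}{224 - 130} = \frac{2131}{2916} - \frac{967}{94} = - \frac{1309729}{137052}$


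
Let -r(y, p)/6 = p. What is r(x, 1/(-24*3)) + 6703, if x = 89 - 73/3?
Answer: 80437/12 ≈ 6703.1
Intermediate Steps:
x = 194/3 (x = 89 - 73/3 = 194/3 ≈ 64.667)
r(y, p) = -6*p
r(x, 1/(-24*3)) + 6703 = -6/((-24*3)) + 6703 = -6/(-72) + 6703 = -6*(-1/72) + 6703 = 1/12 + 6703 = 80437/12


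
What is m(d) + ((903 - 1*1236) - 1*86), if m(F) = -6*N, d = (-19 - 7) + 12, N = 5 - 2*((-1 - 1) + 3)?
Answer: -437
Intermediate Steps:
N = 3 (N = 5 - 2*(-2 + 3) = 5 - 2*1 = 5 - 2 = 3)
d = -14 (d = -26 + 12 = -14)
m(F) = -18 (m(F) = -6*3 = -18)
m(d) + ((903 - 1*1236) - 1*86) = -18 + ((903 - 1*1236) - 1*86) = -18 + ((903 - 1236) - 86) = -18 + (-333 - 86) = -18 - 419 = -437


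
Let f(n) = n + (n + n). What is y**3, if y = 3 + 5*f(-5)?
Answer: -373248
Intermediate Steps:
f(n) = 3*n (f(n) = n + 2*n = 3*n)
y = -72 (y = 3 + 5*(3*(-5)) = 3 + 5*(-15) = 3 - 75 = -72)
y**3 = (-72)**3 = -373248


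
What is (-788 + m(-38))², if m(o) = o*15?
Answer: 1844164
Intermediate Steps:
m(o) = 15*o
(-788 + m(-38))² = (-788 + 15*(-38))² = (-788 - 570)² = (-1358)² = 1844164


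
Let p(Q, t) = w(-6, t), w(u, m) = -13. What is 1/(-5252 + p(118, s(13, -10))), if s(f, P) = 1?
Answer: -1/5265 ≈ -0.00018993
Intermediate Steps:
p(Q, t) = -13
1/(-5252 + p(118, s(13, -10))) = 1/(-5252 - 13) = 1/(-5265) = -1/5265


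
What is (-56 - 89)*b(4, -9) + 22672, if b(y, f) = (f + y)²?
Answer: 19047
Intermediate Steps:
(-56 - 89)*b(4, -9) + 22672 = (-56 - 89)*(-9 + 4)² + 22672 = -145*(-5)² + 22672 = -145*25 + 22672 = -3625 + 22672 = 19047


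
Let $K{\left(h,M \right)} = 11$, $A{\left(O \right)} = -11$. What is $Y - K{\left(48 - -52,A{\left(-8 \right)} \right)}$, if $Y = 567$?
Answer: $556$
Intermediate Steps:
$Y - K{\left(48 - -52,A{\left(-8 \right)} \right)} = 567 - 11 = 556$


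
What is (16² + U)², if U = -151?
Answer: 11025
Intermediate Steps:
(16² + U)² = (16² - 151)² = (256 - 151)² = 105² = 11025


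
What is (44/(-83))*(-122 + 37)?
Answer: 3740/83 ≈ 45.060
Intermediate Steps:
(44/(-83))*(-122 + 37) = (44*(-1/83))*(-85) = -44/83*(-85) = 3740/83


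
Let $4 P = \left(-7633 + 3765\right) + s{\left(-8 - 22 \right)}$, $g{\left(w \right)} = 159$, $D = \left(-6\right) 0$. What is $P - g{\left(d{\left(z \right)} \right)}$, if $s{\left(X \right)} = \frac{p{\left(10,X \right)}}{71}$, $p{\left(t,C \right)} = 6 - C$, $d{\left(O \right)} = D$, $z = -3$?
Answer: $- \frac{79937}{71} \approx -1125.9$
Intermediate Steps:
$D = 0$
$d{\left(O \right)} = 0$
$s{\left(X \right)} = \frac{6}{71} - \frac{X}{71}$ ($s{\left(X \right)} = \frac{6 - X}{71} = \left(6 - X\right) \frac{1}{71} = \frac{6}{71} - \frac{X}{71}$)
$P = - \frac{68648}{71}$ ($P = \frac{\left(-7633 + 3765\right) - \left(- \frac{6}{71} + \frac{-8 - 22}{71}\right)}{4} = \frac{-3868 - \left(- \frac{6}{71} + \frac{-8 - 22}{71}\right)}{4} = \frac{-3868 + \left(\frac{6}{71} - - \frac{30}{71}\right)}{4} = \frac{-3868 + \left(\frac{6}{71} + \frac{30}{71}\right)}{4} = \frac{-3868 + \frac{36}{71}}{4} = \frac{1}{4} \left(- \frac{274592}{71}\right) = - \frac{68648}{71} \approx -966.87$)
$P - g{\left(d{\left(z \right)} \right)} = - \frac{68648}{71} - 159 = - \frac{79937}{71}$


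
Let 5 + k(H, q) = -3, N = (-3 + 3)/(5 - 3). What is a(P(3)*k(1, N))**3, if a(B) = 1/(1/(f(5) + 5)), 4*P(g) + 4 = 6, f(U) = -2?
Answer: 27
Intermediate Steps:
P(g) = 1/2 (P(g) = -1 + (1/4)*6 = -1 + 3/2 = 1/2)
N = 0 (N = 0/2 = 0*(1/2) = 0)
k(H, q) = -8 (k(H, q) = -5 - 3 = -8)
a(B) = 3 (a(B) = 1/(1/(-2 + 5)) = 1/(1/3) = 3)
a(P(3)*k(1, N))**3 = 3**3 = 27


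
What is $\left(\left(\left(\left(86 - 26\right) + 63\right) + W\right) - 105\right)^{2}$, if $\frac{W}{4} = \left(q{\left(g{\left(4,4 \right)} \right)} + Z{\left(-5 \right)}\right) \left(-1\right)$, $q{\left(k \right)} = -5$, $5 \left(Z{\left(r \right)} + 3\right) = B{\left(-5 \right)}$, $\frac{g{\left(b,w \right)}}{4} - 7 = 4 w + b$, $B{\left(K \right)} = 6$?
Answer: $\frac{51076}{25} \approx 2043.0$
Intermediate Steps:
$g{\left(b,w \right)} = 28 + 4 b + 16 w$ ($g{\left(b,w \right)} = 28 + 4 \left(4 w + b\right) = 28 + 4 \left(b + 4 w\right) = 28 + \left(4 b + 16 w\right) = 28 + 4 b + 16 w$)
$Z{\left(r \right)} = - \frac{9}{5}$ ($Z{\left(r \right)} = -3 + \frac{1}{5} \cdot 6 = -3 + \frac{6}{5} = - \frac{9}{5}$)
$W = \frac{136}{5}$ ($W = 4 \left(-5 - \frac{9}{5}\right) \left(-1\right) = 4 \left(\left(- \frac{34}{5}\right) \left(-1\right)\right) = 4 \cdot \frac{34}{5} = \frac{136}{5} \approx 27.2$)
$\left(\left(\left(\left(86 - 26\right) + 63\right) + W\right) - 105\right)^{2} = \left(\left(\left(\left(86 - 26\right) + 63\right) + \frac{136}{5}\right) - 105\right)^{2} = \left(\left(\left(60 + 63\right) + \frac{136}{5}\right) - 105\right)^{2} = \left(\left(123 + \frac{136}{5}\right) - 105\right)^{2} = \left(\frac{751}{5} - 105\right)^{2} = \left(\frac{226}{5}\right)^{2} = \frac{51076}{25}$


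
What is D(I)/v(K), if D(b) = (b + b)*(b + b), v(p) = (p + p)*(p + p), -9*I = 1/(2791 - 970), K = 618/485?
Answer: 235225/102584527073604 ≈ 2.2930e-9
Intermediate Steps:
K = 618/485 (K = 618*(1/485) = 618/485 ≈ 1.2742)
I = -1/16389 (I = -1/(9*(2791 - 970)) = -⅑/1821 = -⅑*1/1821 = -1/16389 ≈ -6.1017e-5)
v(p) = 4*p² (v(p) = (2*p)*(2*p) = 4*p²)
D(b) = 4*b² (D(b) = (2*b)*(2*b) = 4*b²)
D(I)/v(K) = (4*(-1/16389)²)/((4*(618/485)²)) = (4*(1/268599321))/((4*(381924/235225))) = 4/(268599321*(1527696/235225)) = (4/268599321)*(235225/1527696) = 235225/102584527073604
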